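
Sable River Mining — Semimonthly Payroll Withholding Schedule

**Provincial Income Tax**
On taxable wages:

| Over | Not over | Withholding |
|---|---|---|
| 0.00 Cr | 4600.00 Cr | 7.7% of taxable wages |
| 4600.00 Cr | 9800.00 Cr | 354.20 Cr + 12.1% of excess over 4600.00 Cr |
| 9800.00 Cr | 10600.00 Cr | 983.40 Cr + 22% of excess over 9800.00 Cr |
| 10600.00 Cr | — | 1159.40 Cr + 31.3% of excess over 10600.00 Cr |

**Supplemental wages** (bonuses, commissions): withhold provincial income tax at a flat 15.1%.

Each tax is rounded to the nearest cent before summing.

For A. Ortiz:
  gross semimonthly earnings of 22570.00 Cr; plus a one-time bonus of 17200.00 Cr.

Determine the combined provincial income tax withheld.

Provincial Income Tax: taxable = 22570.00 Cr
  1159.40 Cr + 31.3% × (22570.00 Cr − 10600.00 Cr) = 1159.40 Cr + 31.3% × 11970.00 Cr = 4906.01 Cr
Supplemental (15.1% flat on bonus): 15.1% × 17200.00 Cr = 2597.20 Cr
Total provincial income tax: 4906.01 Cr + 2597.20 Cr = 7503.21 Cr

7503.21 Cr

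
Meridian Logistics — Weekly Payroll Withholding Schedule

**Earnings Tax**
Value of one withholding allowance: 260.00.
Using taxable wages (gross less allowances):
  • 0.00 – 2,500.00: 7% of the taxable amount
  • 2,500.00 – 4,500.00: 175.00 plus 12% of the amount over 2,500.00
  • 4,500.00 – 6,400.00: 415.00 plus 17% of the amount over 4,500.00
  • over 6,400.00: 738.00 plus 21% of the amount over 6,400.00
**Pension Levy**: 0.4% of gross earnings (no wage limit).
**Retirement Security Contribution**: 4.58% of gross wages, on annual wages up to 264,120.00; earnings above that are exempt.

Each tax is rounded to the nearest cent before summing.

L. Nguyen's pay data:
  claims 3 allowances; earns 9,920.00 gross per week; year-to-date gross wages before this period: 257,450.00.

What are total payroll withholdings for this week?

Earnings Tax: taxable = 9,920.00 − 3×260.00 = 9,140.00
  738.00 + 21% × (9,140.00 − 6,400.00) = 738.00 + 21% × 2,740.00 = 1,313.40
Pension Levy: 0.4% × 9,920.00 = 39.68
Retirement Security Contribution: cap 264,120.00 − YTD 257,450.00 = 6,670.00 subject; 4.58% × 6,670.00 = 305.49
Total: 1,313.40 + 39.68 + 305.49 = 1,658.57

1,658.57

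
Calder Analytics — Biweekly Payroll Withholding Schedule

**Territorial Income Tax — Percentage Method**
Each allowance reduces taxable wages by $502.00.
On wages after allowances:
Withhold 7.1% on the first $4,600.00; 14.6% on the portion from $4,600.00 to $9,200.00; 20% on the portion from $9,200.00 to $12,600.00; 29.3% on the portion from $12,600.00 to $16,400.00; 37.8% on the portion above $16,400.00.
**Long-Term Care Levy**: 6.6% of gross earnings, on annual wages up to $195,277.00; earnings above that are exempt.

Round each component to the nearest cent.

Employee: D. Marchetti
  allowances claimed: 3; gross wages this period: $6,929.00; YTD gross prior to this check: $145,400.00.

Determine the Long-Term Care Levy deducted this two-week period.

Long-Term Care Levy: 6.6% × $6,929.00 = $457.31

$457.31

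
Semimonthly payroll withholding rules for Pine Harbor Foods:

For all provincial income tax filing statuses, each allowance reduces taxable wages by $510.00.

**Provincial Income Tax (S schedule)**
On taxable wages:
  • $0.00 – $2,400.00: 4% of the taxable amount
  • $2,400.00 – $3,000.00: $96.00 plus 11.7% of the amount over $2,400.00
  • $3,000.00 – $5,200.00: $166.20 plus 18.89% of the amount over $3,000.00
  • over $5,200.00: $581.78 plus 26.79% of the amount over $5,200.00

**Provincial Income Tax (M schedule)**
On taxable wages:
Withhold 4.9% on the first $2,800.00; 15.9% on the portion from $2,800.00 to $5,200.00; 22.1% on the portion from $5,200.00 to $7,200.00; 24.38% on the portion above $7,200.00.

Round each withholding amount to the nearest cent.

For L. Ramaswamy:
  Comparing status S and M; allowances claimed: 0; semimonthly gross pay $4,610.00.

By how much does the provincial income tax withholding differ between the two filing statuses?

$45.34

Provincial Income Tax (S): taxable = $4,610.00
  $166.20 + 18.89% × ($4,610.00 − $3,000.00) = $166.20 + 18.89% × $1,610.00 = $470.33
Provincial Income Tax (M): taxable = $4,610.00
  $137.20 + 15.9% × ($4,610.00 − $2,800.00) = $137.20 + 15.9% × $1,810.00 = $424.99
Difference: |$470.33 − $424.99| = $45.34 (higher under S)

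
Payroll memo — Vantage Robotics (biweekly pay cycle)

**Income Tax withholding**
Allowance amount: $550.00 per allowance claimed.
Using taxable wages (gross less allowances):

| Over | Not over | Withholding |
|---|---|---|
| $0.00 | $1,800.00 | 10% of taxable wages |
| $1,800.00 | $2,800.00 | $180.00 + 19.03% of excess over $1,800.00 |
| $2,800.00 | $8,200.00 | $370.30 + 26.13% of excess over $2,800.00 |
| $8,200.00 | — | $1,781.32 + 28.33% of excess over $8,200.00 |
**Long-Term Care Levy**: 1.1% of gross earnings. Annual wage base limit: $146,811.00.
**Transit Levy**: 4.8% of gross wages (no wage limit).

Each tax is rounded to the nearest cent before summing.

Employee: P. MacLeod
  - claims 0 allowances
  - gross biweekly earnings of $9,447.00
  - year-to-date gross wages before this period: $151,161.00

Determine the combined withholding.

Income Tax: taxable = $9,447.00
  $1,781.32 + 28.33% × ($9,447.00 − $8,200.00) = $1,781.32 + 28.33% × $1,247.00 = $2,134.60
Long-Term Care Levy: YTD $151,161.00 ≥ cap $146,811.00 → $0.00
Transit Levy: 4.8% × $9,447.00 = $453.46
Total: $2,134.60 + $0.00 + $453.46 = $2,588.06

$2,588.06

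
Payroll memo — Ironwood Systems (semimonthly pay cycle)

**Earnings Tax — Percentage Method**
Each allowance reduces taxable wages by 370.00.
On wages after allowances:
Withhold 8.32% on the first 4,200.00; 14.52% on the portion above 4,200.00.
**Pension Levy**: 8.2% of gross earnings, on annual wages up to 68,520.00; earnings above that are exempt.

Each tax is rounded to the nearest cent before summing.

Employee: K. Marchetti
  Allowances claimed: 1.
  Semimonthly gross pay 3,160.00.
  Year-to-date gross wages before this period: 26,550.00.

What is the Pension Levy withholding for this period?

Pension Levy: 8.2% × 3,160.00 = 259.12

259.12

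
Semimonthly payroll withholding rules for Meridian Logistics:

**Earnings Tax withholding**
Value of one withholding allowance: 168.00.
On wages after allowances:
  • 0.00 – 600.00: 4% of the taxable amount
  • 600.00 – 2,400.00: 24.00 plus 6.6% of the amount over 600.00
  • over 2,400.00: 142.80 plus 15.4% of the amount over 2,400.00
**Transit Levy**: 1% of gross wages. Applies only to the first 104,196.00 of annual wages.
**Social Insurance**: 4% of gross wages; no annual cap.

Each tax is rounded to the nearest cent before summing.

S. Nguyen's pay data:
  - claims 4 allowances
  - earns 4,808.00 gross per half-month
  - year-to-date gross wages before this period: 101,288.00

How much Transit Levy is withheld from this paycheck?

Transit Levy: cap 104,196.00 − YTD 101,288.00 = 2,908.00 subject; 1% × 2,908.00 = 29.08

29.08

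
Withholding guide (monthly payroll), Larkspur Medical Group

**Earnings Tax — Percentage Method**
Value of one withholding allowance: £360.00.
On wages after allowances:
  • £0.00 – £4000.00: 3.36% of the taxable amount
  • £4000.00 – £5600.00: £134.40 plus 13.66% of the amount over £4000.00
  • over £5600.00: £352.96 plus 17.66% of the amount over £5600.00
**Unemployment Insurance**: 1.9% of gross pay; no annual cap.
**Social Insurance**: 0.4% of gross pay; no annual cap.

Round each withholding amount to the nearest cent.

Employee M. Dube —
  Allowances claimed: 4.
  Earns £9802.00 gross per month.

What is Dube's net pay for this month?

£8735.82

Earnings Tax: taxable = £9802.00 − 4×£360.00 = £8362.00
  £352.96 + 17.66% × (£8362.00 − £5600.00) = £352.96 + 17.66% × £2762.00 = £840.73
Unemployment Insurance: 1.9% × £9802.00 = £186.24
Social Insurance: 0.4% × £9802.00 = £39.21
Total withheld: £840.73 + £186.24 + £39.21 = £1066.18
Net pay: £9802.00 − £1066.18 = £8735.82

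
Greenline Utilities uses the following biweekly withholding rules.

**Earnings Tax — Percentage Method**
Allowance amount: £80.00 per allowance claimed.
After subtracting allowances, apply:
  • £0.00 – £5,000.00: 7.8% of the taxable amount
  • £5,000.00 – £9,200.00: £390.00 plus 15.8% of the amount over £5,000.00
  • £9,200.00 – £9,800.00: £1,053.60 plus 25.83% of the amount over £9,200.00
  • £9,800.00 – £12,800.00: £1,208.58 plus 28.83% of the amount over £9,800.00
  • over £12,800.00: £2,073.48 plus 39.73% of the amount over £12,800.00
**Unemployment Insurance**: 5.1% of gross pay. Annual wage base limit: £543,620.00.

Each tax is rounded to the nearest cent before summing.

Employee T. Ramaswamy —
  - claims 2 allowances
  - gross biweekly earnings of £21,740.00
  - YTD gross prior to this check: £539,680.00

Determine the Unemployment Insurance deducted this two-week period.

Unemployment Insurance: cap £543,620.00 − YTD £539,680.00 = £3,940.00 subject; 5.1% × £3,940.00 = £200.94

£200.94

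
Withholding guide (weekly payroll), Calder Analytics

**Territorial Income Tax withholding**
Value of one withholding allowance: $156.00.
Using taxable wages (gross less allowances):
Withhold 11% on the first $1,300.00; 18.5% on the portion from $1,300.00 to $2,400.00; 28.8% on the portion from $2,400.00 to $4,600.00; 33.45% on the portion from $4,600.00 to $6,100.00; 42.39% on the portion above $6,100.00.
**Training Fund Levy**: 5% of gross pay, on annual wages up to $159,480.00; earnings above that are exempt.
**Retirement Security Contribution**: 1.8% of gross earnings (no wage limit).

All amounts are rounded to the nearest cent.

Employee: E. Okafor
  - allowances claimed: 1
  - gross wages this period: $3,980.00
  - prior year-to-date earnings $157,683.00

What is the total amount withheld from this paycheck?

Territorial Income Tax: taxable = $3,980.00 − 1×$156.00 = $3,824.00
  $346.50 + 28.8% × ($3,824.00 − $2,400.00) = $346.50 + 28.8% × $1,424.00 = $756.61
Training Fund Levy: cap $159,480.00 − YTD $157,683.00 = $1,797.00 subject; 5% × $1,797.00 = $89.85
Retirement Security Contribution: 1.8% × $3,980.00 = $71.64
Total: $756.61 + $89.85 + $71.64 = $918.10

$918.10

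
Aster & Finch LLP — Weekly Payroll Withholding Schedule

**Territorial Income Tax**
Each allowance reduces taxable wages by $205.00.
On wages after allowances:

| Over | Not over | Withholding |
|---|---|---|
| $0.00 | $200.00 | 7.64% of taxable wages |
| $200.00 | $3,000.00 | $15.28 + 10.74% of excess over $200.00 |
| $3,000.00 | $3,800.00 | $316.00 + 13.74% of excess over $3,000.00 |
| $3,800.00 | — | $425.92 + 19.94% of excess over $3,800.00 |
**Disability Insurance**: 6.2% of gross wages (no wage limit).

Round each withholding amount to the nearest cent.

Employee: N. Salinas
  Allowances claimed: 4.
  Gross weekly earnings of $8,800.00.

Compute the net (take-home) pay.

$6,994.99

Territorial Income Tax: taxable = $8,800.00 − 4×$205.00 = $7,980.00
  $425.92 + 19.94% × ($7,980.00 − $3,800.00) = $425.92 + 19.94% × $4,180.00 = $1,259.41
Disability Insurance: 6.2% × $8,800.00 = $545.60
Total withheld: $1,259.41 + $545.60 = $1,805.01
Net pay: $8,800.00 − $1,805.01 = $6,994.99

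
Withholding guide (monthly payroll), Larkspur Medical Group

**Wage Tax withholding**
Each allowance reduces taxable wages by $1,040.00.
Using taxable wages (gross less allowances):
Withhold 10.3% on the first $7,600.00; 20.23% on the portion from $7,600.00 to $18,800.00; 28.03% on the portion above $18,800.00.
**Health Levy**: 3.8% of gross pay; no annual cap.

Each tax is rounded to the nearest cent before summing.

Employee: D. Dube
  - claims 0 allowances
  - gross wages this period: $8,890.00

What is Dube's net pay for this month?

$7,508.41

Wage Tax: taxable = $8,890.00
  $782.80 + 20.23% × ($8,890.00 − $7,600.00) = $782.80 + 20.23% × $1,290.00 = $1,043.77
Health Levy: 3.8% × $8,890.00 = $337.82
Total withheld: $1,043.77 + $337.82 = $1,381.59
Net pay: $8,890.00 − $1,381.59 = $7,508.41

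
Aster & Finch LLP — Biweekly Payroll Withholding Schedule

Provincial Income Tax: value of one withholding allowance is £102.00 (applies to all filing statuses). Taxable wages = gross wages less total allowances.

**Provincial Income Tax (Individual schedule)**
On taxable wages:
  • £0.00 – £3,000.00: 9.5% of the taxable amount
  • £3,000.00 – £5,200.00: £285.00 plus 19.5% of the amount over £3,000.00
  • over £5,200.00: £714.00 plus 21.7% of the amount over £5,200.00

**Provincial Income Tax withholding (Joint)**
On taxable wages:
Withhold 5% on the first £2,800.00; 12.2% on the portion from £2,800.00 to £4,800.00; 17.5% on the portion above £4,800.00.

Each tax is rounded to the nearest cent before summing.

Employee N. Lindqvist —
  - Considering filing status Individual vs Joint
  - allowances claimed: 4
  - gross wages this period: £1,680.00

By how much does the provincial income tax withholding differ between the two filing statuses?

Provincial Income Tax (Individual): taxable = £1,680.00 − 4×£102.00 = £1,272.00
  9.5% × £1,272.00 = £120.84
Provincial Income Tax (Joint): taxable = £1,680.00 − 4×£102.00 = £1,272.00
  5% × £1,272.00 = £63.60
Difference: |£120.84 − £63.60| = £57.24 (higher under Individual)

£57.24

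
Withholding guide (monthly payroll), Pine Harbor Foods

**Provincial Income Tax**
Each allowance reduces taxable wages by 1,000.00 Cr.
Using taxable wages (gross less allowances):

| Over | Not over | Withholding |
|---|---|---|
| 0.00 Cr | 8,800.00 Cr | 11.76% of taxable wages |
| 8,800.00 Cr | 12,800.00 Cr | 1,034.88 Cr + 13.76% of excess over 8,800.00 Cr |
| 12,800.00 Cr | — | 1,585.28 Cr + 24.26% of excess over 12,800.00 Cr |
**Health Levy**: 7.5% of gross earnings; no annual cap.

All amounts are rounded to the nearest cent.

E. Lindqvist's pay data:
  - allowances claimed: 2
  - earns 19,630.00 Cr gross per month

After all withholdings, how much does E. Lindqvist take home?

Provincial Income Tax: taxable = 19,630.00 Cr − 2×1,000.00 Cr = 17,630.00 Cr
  1,585.28 Cr + 24.26% × (17,630.00 Cr − 12,800.00 Cr) = 1,585.28 Cr + 24.26% × 4,830.00 Cr = 2,757.04 Cr
Health Levy: 7.5% × 19,630.00 Cr = 1,472.25 Cr
Total withheld: 2,757.04 Cr + 1,472.25 Cr = 4,229.29 Cr
Net pay: 19,630.00 Cr − 4,229.29 Cr = 15,400.71 Cr

15,400.71 Cr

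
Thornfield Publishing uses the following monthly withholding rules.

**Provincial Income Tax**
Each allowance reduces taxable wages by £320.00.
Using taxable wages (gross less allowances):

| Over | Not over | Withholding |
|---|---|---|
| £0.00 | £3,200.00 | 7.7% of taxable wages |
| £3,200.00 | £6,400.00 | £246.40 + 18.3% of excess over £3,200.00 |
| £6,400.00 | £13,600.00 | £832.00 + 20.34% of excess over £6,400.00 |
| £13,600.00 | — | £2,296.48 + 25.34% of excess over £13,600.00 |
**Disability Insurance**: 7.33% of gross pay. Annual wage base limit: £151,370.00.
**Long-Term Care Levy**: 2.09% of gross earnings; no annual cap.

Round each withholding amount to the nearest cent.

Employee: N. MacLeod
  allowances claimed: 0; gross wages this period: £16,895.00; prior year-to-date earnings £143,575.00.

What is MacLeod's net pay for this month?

Provincial Income Tax: taxable = £16,895.00
  £2,296.48 + 25.34% × (£16,895.00 − £13,600.00) = £2,296.48 + 25.34% × £3,295.00 = £3,131.43
Disability Insurance: cap £151,370.00 − YTD £143,575.00 = £7,795.00 subject; 7.33% × £7,795.00 = £571.37
Long-Term Care Levy: 2.09% × £16,895.00 = £353.11
Total withheld: £3,131.43 + £571.37 + £353.11 = £4,055.91
Net pay: £16,895.00 − £4,055.91 = £12,839.09

£12,839.09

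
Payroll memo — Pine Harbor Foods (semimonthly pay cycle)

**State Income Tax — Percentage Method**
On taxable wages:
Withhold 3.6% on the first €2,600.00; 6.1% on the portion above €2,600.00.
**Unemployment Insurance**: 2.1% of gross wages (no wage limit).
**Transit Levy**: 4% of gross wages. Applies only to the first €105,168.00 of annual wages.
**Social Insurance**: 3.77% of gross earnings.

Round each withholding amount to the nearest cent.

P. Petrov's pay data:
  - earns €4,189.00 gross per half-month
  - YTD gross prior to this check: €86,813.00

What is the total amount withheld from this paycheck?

€603.99

State Income Tax: taxable = €4,189.00
  €93.60 + 6.1% × (€4,189.00 − €2,600.00) = €93.60 + 6.1% × €1,589.00 = €190.53
Unemployment Insurance: 2.1% × €4,189.00 = €87.97
Transit Levy: 4% × €4,189.00 = €167.56
Social Insurance: 3.77% × €4,189.00 = €157.93
Total: €190.53 + €87.97 + €167.56 + €157.93 = €603.99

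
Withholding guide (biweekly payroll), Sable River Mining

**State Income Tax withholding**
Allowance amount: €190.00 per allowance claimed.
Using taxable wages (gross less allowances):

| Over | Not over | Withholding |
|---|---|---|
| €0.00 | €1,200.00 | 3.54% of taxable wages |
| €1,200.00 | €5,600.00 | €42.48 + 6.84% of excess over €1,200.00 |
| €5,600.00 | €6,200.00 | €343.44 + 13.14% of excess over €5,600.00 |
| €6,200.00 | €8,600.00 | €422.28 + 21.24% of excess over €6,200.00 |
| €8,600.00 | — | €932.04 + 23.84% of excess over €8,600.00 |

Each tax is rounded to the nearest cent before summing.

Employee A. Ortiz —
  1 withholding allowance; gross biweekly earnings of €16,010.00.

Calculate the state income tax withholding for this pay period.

€2,653.29

State Income Tax: taxable = €16,010.00 − 1×€190.00 = €15,820.00
  €932.04 + 23.84% × (€15,820.00 − €8,600.00) = €932.04 + 23.84% × €7,220.00 = €2,653.29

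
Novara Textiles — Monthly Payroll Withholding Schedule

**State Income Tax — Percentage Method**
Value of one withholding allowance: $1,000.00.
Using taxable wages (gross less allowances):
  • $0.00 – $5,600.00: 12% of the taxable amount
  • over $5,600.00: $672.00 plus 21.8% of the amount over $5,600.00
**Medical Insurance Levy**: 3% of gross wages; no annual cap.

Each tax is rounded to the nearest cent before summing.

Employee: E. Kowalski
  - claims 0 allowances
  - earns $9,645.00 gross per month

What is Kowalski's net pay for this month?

State Income Tax: taxable = $9,645.00
  $672.00 + 21.8% × ($9,645.00 − $5,600.00) = $672.00 + 21.8% × $4,045.00 = $1,553.81
Medical Insurance Levy: 3% × $9,645.00 = $289.35
Total withheld: $1,553.81 + $289.35 = $1,843.16
Net pay: $9,645.00 − $1,843.16 = $7,801.84

$7,801.84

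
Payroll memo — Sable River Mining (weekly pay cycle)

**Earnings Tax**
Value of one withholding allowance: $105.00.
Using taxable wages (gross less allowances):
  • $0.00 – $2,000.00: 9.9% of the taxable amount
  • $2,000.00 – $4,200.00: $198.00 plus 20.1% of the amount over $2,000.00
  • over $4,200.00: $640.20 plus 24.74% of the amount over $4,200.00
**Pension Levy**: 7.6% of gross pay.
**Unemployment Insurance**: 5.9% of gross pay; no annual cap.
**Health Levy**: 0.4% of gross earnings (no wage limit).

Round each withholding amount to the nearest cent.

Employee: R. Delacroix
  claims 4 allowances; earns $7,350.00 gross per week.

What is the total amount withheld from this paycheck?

Earnings Tax: taxable = $7,350.00 − 4×$105.00 = $6,930.00
  $640.20 + 24.74% × ($6,930.00 − $4,200.00) = $640.20 + 24.74% × $2,730.00 = $1,315.60
Pension Levy: 7.6% × $7,350.00 = $558.60
Unemployment Insurance: 5.9% × $7,350.00 = $433.65
Health Levy: 0.4% × $7,350.00 = $29.40
Total: $1,315.60 + $558.60 + $433.65 + $29.40 = $2,337.25

$2,337.25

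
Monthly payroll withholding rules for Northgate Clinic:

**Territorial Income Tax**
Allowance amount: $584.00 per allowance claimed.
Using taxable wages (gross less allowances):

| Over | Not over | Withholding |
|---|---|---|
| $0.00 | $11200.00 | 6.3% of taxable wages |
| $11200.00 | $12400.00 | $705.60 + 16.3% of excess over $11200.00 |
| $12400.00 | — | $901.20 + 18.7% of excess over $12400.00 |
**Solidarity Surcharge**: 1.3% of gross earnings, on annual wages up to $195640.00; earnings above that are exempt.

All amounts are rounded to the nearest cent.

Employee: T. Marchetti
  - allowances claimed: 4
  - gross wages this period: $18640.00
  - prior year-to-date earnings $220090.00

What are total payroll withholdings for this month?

$1631.25

Territorial Income Tax: taxable = $18640.00 − 4×$584.00 = $16304.00
  $901.20 + 18.7% × ($16304.00 − $12400.00) = $901.20 + 18.7% × $3904.00 = $1631.25
Solidarity Surcharge: YTD $220090.00 ≥ cap $195640.00 → $0.00
Total: $1631.25 + $0.00 = $1631.25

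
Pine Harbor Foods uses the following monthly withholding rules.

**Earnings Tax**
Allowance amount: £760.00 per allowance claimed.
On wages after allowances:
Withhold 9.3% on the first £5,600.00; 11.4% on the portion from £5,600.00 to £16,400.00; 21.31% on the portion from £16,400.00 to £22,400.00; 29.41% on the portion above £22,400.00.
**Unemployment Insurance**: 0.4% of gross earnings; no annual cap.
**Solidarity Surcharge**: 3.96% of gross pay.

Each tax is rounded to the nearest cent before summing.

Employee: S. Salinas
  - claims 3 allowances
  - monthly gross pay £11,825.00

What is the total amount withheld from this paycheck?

£1,486.10

Earnings Tax: taxable = £11,825.00 − 3×£760.00 = £9,545.00
  £520.80 + 11.4% × (£9,545.00 − £5,600.00) = £520.80 + 11.4% × £3,945.00 = £970.53
Unemployment Insurance: 0.4% × £11,825.00 = £47.30
Solidarity Surcharge: 3.96% × £11,825.00 = £468.27
Total: £970.53 + £47.30 + £468.27 = £1,486.10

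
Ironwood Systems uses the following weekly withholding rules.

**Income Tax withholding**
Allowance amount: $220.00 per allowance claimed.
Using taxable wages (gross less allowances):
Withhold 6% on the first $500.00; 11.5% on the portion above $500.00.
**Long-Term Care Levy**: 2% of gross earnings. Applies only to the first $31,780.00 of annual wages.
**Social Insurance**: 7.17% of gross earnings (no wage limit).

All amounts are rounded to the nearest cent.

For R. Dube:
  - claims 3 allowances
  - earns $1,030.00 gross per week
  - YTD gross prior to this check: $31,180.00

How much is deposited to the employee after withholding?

$921.95

Income Tax: taxable = $1,030.00 − 3×$220.00 = $370.00
  6% × $370.00 = $22.20
Long-Term Care Levy: cap $31,780.00 − YTD $31,180.00 = $600.00 subject; 2% × $600.00 = $12.00
Social Insurance: 7.17% × $1,030.00 = $73.85
Total withheld: $22.20 + $12.00 + $73.85 = $108.05
Net pay: $1,030.00 − $108.05 = $921.95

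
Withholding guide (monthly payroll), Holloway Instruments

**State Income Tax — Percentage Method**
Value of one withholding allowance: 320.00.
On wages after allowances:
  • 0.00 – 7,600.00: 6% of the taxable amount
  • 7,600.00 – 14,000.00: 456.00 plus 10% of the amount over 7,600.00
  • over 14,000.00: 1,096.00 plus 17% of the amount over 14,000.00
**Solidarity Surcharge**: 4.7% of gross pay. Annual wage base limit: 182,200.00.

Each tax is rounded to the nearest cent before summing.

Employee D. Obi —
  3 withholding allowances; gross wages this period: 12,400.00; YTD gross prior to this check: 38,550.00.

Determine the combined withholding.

1,422.80

State Income Tax: taxable = 12,400.00 − 3×320.00 = 11,440.00
  456.00 + 10% × (11,440.00 − 7,600.00) = 456.00 + 10% × 3,840.00 = 840.00
Solidarity Surcharge: 4.7% × 12,400.00 = 582.80
Total: 840.00 + 582.80 = 1,422.80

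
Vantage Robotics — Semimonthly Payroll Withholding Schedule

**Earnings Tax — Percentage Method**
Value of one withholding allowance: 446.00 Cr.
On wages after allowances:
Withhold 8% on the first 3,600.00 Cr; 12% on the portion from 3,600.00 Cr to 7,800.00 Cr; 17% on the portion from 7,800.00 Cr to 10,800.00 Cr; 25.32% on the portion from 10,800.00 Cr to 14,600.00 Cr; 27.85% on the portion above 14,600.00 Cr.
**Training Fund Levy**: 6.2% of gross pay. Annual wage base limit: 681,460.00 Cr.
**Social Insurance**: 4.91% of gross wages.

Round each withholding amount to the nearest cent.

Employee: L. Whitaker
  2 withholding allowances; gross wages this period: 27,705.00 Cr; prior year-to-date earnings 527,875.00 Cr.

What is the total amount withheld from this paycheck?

Earnings Tax: taxable = 27,705.00 Cr − 2×446.00 Cr = 26,813.00 Cr
  2,264.16 Cr + 27.85% × (26,813.00 Cr − 14,600.00 Cr) = 2,264.16 Cr + 27.85% × 12,213.00 Cr = 5,665.48 Cr
Training Fund Levy: 6.2% × 27,705.00 Cr = 1,717.71 Cr
Social Insurance: 4.91% × 27,705.00 Cr = 1,360.32 Cr
Total: 5,665.48 Cr + 1,717.71 Cr + 1,360.32 Cr = 8,743.51 Cr

8,743.51 Cr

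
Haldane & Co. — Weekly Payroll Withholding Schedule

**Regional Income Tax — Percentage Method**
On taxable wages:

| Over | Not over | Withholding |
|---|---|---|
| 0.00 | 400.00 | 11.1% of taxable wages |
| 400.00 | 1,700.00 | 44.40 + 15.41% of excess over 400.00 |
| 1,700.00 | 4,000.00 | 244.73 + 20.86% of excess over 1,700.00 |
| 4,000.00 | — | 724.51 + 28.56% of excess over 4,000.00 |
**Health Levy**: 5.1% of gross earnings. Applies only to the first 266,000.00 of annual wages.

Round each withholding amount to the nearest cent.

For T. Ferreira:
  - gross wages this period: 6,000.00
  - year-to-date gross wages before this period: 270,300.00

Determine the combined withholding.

1,295.71

Regional Income Tax: taxable = 6,000.00
  724.51 + 28.56% × (6,000.00 − 4,000.00) = 724.51 + 28.56% × 2,000.00 = 1,295.71
Health Levy: YTD 270,300.00 ≥ cap 266,000.00 → 0.00
Total: 1,295.71 + 0.00 = 1,295.71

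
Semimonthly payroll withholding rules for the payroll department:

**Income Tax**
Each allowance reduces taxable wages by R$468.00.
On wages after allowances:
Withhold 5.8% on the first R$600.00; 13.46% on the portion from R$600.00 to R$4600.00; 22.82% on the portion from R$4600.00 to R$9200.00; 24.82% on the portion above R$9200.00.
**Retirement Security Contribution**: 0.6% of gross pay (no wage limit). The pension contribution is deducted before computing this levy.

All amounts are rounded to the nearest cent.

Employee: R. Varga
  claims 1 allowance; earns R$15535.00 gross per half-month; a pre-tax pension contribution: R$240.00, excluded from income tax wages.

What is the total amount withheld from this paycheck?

R$3111.31

Income Tax: taxable = R$15535.00 − R$240.00 − 1×R$468.00 = R$14827.00
  R$1622.92 + 24.82% × (R$14827.00 − R$9200.00) = R$1622.92 + 24.82% × R$5627.00 = R$3019.54
Retirement Security Contribution: 0.6% × R$15295.00 = R$91.77
Total: R$3019.54 + R$91.77 = R$3111.31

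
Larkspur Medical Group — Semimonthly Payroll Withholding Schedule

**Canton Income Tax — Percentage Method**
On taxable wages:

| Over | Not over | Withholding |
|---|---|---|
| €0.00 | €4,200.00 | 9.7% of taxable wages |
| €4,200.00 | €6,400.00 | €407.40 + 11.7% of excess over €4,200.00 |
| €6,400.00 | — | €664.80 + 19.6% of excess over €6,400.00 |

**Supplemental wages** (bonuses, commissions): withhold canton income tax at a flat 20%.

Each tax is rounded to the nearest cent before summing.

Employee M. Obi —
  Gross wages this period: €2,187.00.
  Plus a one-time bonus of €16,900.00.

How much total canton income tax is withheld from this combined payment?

€3,592.14

Canton Income Tax: taxable = €2,187.00
  9.7% × €2,187.00 = €212.14
Supplemental (20% flat on bonus): 20% × €16,900.00 = €3,380.00
Total canton income tax: €212.14 + €3,380.00 = €3,592.14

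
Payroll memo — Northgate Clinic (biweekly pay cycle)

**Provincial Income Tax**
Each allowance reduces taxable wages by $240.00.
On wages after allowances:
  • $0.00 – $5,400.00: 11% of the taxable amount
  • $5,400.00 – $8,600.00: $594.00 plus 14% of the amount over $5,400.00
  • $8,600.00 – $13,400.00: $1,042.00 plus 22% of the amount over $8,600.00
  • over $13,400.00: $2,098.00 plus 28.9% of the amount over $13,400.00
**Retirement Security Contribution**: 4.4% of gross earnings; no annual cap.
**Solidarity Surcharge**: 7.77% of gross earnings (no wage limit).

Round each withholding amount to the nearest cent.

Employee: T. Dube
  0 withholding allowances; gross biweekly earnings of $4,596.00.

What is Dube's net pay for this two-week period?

Provincial Income Tax: taxable = $4,596.00
  11% × $4,596.00 = $505.56
Retirement Security Contribution: 4.4% × $4,596.00 = $202.22
Solidarity Surcharge: 7.77% × $4,596.00 = $357.11
Total withheld: $505.56 + $202.22 + $357.11 = $1,064.89
Net pay: $4,596.00 − $1,064.89 = $3,531.11

$3,531.11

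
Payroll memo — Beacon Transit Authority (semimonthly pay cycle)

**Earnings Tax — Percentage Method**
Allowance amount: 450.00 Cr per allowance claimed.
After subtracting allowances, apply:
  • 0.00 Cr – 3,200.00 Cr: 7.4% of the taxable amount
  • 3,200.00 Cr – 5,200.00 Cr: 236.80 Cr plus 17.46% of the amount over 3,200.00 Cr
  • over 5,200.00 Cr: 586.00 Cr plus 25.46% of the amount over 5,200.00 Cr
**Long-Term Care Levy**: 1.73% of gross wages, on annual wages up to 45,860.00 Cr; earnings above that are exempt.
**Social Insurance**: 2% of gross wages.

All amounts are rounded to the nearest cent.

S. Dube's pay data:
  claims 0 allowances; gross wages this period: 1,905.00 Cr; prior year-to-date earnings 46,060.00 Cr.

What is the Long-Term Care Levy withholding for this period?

Long-Term Care Levy: YTD 46,060.00 Cr ≥ cap 45,860.00 Cr → 0.00 Cr

0.00 Cr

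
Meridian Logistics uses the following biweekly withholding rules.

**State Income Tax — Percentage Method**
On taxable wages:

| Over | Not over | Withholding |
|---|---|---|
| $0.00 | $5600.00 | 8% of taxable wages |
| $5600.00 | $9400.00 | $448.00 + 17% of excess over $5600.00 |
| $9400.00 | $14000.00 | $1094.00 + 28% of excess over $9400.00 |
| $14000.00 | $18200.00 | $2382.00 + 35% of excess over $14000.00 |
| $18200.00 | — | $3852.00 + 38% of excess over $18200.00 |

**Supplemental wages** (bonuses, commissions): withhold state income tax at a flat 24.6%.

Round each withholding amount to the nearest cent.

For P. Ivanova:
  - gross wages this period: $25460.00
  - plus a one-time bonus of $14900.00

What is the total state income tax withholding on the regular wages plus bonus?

State Income Tax: taxable = $25460.00
  $3852.00 + 38% × ($25460.00 − $18200.00) = $3852.00 + 38% × $7260.00 = $6610.80
Supplemental (24.6% flat on bonus): 24.6% × $14900.00 = $3665.40
Total state income tax: $6610.80 + $3665.40 = $10276.20

$10276.20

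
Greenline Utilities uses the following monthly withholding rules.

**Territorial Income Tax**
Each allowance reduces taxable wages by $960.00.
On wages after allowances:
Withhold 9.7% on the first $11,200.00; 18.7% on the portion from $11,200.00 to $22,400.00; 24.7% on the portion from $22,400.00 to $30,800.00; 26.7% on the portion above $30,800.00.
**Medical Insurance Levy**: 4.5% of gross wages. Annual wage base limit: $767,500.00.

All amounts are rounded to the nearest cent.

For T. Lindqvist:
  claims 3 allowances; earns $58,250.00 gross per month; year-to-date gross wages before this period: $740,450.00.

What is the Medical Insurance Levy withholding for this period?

Medical Insurance Levy: cap $767,500.00 − YTD $740,450.00 = $27,050.00 subject; 4.5% × $27,050.00 = $1,217.25

$1,217.25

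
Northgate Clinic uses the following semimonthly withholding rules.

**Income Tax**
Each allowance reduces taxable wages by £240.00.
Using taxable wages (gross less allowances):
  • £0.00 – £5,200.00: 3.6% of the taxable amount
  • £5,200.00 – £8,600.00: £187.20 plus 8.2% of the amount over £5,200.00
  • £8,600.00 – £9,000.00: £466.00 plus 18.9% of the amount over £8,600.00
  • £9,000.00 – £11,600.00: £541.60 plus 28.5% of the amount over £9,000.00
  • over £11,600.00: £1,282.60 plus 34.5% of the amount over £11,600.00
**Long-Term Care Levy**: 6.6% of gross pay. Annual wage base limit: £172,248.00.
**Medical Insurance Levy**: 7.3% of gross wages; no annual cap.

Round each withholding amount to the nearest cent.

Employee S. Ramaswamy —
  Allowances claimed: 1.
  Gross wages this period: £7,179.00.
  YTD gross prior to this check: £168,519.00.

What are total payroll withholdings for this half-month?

£1,099.98

Income Tax: taxable = £7,179.00 − 1×£240.00 = £6,939.00
  £187.20 + 8.2% × (£6,939.00 − £5,200.00) = £187.20 + 8.2% × £1,739.00 = £329.80
Long-Term Care Levy: cap £172,248.00 − YTD £168,519.00 = £3,729.00 subject; 6.6% × £3,729.00 = £246.11
Medical Insurance Levy: 7.3% × £7,179.00 = £524.07
Total: £329.80 + £246.11 + £524.07 = £1,099.98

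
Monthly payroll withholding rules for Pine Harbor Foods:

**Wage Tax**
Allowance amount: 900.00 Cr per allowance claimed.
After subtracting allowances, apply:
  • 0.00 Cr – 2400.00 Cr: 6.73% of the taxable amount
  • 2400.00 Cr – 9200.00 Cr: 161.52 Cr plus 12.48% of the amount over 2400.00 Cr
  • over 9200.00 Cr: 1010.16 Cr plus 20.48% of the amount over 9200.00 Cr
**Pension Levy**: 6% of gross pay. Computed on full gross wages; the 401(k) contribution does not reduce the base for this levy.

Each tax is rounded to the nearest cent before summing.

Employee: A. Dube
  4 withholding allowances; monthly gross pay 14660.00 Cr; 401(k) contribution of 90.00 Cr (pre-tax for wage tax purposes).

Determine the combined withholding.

Wage Tax: taxable = 14660.00 Cr − 90.00 Cr − 4×900.00 Cr = 10970.00 Cr
  1010.16 Cr + 20.48% × (10970.00 Cr − 9200.00 Cr) = 1010.16 Cr + 20.48% × 1770.00 Cr = 1372.66 Cr
Pension Levy: 6% × 14660.00 Cr = 879.60 Cr
Total: 1372.66 Cr + 879.60 Cr = 2252.26 Cr

2252.26 Cr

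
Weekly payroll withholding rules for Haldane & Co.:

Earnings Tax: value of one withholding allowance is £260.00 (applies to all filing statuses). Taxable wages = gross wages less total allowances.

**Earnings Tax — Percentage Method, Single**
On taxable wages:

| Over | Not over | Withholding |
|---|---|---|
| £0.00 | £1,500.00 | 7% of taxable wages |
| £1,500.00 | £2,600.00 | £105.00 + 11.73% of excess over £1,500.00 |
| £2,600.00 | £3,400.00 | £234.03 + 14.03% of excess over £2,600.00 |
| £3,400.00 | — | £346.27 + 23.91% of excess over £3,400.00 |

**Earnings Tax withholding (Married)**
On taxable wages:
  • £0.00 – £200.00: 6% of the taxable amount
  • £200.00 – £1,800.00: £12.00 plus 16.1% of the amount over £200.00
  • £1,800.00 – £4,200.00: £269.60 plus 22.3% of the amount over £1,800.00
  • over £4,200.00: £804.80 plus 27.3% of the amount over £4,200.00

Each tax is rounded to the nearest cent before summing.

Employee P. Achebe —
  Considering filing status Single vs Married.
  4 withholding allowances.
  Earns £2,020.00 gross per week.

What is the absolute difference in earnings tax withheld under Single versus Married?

£68.98

Earnings Tax (Single): taxable = £2,020.00 − 4×£260.00 = £980.00
  7% × £980.00 = £68.60
Earnings Tax (Married): taxable = £2,020.00 − 4×£260.00 = £980.00
  £12.00 + 16.1% × (£980.00 − £200.00) = £12.00 + 16.1% × £780.00 = £137.58
Difference: |£68.60 − £137.58| = £68.98 (higher under Married)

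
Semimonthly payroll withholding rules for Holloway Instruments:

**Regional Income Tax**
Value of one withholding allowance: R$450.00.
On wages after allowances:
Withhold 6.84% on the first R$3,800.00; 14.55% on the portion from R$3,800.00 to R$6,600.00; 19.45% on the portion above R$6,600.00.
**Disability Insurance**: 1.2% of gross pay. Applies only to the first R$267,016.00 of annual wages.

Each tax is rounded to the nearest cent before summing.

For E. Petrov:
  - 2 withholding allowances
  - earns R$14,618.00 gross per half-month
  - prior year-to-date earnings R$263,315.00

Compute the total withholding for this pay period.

Regional Income Tax: taxable = R$14,618.00 − 2×R$450.00 = R$13,718.00
  R$667.32 + 19.45% × (R$13,718.00 − R$6,600.00) = R$667.32 + 19.45% × R$7,118.00 = R$2,051.77
Disability Insurance: cap R$267,016.00 − YTD R$263,315.00 = R$3,701.00 subject; 1.2% × R$3,701.00 = R$44.41
Total: R$2,051.77 + R$44.41 = R$2,096.18

R$2,096.18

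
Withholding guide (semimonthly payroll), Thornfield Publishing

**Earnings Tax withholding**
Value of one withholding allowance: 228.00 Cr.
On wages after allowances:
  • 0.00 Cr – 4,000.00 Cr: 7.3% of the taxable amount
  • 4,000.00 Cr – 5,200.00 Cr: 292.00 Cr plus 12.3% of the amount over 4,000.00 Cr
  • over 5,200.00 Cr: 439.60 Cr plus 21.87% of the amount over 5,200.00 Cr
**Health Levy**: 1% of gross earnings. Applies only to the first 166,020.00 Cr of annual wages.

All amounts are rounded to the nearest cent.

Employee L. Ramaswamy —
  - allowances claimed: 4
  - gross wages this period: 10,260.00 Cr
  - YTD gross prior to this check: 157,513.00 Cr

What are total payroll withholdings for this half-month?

Earnings Tax: taxable = 10,260.00 Cr − 4×228.00 Cr = 9,348.00 Cr
  439.60 Cr + 21.87% × (9,348.00 Cr − 5,200.00 Cr) = 439.60 Cr + 21.87% × 4,148.00 Cr = 1,346.77 Cr
Health Levy: cap 166,020.00 Cr − YTD 157,513.00 Cr = 8,507.00 Cr subject; 1% × 8,507.00 Cr = 85.07 Cr
Total: 1,346.77 Cr + 85.07 Cr = 1,431.84 Cr

1,431.84 Cr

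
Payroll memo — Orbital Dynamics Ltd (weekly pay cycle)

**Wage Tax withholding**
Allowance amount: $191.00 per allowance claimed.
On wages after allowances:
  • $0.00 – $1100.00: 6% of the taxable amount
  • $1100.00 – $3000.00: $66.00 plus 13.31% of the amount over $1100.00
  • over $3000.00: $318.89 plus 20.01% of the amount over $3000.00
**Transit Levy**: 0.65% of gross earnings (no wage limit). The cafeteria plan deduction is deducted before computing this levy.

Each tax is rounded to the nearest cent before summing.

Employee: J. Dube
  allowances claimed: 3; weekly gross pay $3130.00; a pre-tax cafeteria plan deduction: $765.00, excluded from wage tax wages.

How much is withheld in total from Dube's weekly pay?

$173.48

Wage Tax: taxable = $3130.00 − $765.00 − 3×$191.00 = $1792.00
  $66.00 + 13.31% × ($1792.00 − $1100.00) = $66.00 + 13.31% × $692.00 = $158.11
Transit Levy: 0.65% × $2365.00 = $15.37
Total: $158.11 + $15.37 = $173.48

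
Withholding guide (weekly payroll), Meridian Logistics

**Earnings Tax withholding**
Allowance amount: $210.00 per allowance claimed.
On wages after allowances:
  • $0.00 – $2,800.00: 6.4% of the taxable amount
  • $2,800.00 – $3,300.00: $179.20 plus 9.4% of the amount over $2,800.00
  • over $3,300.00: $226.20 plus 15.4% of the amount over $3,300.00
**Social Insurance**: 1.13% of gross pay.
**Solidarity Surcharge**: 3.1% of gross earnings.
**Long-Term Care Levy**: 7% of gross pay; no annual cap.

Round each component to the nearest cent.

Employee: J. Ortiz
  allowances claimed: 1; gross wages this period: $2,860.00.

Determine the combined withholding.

Earnings Tax: taxable = $2,860.00 − 1×$210.00 = $2,650.00
  6.4% × $2,650.00 = $169.60
Social Insurance: 1.13% × $2,860.00 = $32.32
Solidarity Surcharge: 3.1% × $2,860.00 = $88.66
Long-Term Care Levy: 7% × $2,860.00 = $200.20
Total: $169.60 + $32.32 + $88.66 + $200.20 = $490.78

$490.78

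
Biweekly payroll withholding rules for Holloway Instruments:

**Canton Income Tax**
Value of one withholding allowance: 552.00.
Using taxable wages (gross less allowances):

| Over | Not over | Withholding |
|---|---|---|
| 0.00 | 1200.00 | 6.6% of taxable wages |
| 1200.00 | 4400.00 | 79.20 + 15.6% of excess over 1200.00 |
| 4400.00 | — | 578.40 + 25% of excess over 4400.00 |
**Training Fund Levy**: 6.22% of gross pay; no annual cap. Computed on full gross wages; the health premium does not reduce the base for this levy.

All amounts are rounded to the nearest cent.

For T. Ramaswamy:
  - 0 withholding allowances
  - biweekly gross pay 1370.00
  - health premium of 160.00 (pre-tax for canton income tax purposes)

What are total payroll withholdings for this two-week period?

Canton Income Tax: taxable = 1370.00 − 160.00 = 1210.00
  79.20 + 15.6% × (1210.00 − 1200.00) = 79.20 + 15.6% × 10.00 = 80.76
Training Fund Levy: 6.22% × 1370.00 = 85.21
Total: 80.76 + 85.21 = 165.97

165.97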